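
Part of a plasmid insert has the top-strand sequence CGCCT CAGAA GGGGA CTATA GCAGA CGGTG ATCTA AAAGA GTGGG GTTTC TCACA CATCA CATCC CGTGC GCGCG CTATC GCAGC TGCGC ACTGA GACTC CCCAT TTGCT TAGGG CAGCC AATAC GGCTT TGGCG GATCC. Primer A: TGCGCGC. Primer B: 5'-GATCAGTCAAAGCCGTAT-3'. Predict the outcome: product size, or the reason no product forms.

No product — primer B has no binding site in the template.

Primer B (GATCAGTCAAAGCCGTAT) does not match the top strand, and its reverse complement ATACGGCTTTGACTGATC does not match either.
With no annealing site for primer B, no amplification occurs.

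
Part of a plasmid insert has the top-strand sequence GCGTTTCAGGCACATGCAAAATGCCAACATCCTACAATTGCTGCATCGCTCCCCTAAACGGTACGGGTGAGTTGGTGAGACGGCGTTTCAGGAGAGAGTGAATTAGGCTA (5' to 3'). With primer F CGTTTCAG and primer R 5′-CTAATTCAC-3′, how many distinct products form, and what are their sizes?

Two products: 105 bp, 23 bp

The forward primer CGTTTCAG matches the top strand at positions 2–9, 84–91.
The reverse primer's reverse complement is GTGAATTAG, matching at positions 98–106.
Each forward site pairs with the reverse site to give a product ending at position 106: sizes 105, 23 bp.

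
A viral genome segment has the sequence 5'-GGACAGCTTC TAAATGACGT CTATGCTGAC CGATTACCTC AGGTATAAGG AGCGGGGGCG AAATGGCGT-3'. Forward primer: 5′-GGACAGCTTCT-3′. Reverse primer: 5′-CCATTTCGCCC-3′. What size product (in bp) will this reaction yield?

66 bp

The forward primer matches the template at positions 1–11.
The reverse primer's reverse complement is GGGCGAAATGG, which matches the template at positions 56–66.
Product length = (reverse-primer end) − (forward-primer start) + 1 = 66 − 1 + 1 = 66 bp.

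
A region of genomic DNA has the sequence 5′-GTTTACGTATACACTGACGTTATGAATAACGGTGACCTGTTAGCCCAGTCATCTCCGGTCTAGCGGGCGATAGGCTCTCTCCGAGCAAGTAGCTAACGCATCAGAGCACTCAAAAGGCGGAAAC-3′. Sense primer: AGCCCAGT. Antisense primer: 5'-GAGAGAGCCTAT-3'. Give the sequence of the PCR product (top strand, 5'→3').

The forward primer matches the template at positions 42–49.
Reverse complement of the reverse primer: ATAGGCTCTCTC. This occurs on the top strand at positions 70–81.
The product is the template from position 42 through 81 (40 bp).

5'-AGCCCAGTCATCTCCGGTCTAGCGGGCGATAGGCTCTCTC-3'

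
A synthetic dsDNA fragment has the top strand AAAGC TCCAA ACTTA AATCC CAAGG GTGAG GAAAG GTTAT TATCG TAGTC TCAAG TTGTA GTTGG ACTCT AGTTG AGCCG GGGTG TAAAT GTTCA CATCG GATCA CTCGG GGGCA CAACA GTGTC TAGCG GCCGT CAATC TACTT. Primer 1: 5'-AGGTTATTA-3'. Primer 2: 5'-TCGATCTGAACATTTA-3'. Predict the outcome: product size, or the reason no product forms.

Primer 2 (TCGATCTGAACATTTA) does not match the top strand, and its reverse complement TAAATGTTCAGATCGA does not match either.
With no annealing site for primer 2, no amplification occurs.

No product — primer 2 has no binding site in the template.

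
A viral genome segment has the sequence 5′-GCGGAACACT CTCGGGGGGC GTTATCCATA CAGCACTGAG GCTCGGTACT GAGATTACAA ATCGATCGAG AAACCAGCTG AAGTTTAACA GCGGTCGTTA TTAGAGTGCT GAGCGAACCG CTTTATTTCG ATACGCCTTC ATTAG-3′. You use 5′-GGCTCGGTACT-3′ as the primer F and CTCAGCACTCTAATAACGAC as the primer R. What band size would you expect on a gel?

74 bp

The forward primer matches the template at positions 40–50.
Taking the reverse complement of CTCAGCACTCTAATAACGAC gives GTCGTTATTAGAGTGCTGAG, found at positions 94–113 on the template; the primer anneals here to the top strand with its 3' end pointing upstream.
The product runs from position 40 to position 113, so its length is 113 − 40 + 1 = 74 bp.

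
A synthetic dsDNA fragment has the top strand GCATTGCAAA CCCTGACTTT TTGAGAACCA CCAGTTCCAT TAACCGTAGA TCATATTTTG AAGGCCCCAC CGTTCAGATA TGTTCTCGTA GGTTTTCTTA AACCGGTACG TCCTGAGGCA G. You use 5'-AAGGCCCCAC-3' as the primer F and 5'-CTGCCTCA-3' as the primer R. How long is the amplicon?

Scanning the template, AAGGCCCCAC occurs at positions 61–70; this primer anneals to the bottom strand there with its 3' end pointing downstream.
The reverse primer's reverse complement is TGAGGCAG, which matches the template at positions 114–121.
Amplicon spans positions 61–121: 61 bp.

61 bp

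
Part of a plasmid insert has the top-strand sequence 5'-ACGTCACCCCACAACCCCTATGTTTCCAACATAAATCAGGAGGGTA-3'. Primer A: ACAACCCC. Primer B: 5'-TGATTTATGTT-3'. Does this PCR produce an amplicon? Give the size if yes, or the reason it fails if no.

Primer A (ACAACCCC) matches the top strand at positions 11–18; it acts as a forward primer.
Primer B's reverse complement is AACATAAATCA, matching the top strand at positions 28–38; it acts as a reverse primer.
The 3' ends face each other across positions 11–38, giving a 28 bp product.

Yes — a 28 bp product.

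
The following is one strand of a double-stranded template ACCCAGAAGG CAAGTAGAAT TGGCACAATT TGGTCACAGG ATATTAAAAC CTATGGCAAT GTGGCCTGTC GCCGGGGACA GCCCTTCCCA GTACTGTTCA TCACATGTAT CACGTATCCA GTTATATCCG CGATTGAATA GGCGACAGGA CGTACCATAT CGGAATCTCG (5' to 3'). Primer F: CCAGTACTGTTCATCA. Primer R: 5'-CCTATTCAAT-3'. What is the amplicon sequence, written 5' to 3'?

5'-CCAGTACTGTTCATCACATGTATCACGTATCCAGTTATATCCGCGATTGAATAGG-3'

Forward primer CCAGTACTGTTCATCA is found on the top strand at positions 88–103.
Taking the reverse complement of CCTATTCAAT gives ATTGAATAGG, found at positions 133–142 on the template; the primer anneals here to the top strand with its 3' end pointing upstream.
The product is the template from position 88 through 142 (55 bp).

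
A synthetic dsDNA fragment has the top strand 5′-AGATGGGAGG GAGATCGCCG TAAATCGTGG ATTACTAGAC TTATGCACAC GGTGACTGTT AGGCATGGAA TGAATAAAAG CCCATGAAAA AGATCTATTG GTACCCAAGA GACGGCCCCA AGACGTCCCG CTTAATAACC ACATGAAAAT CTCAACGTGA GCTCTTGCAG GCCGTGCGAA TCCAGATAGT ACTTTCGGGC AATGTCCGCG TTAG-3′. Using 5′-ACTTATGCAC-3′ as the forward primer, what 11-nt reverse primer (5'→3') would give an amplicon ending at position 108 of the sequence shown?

The forward primer binds at positions 39–48; the product's 3' end on the top strand is position 108.
The reverse primer anneals to the top strand over positions 98–108, i.e. to TTGGTACCCAA.
Its sequence written 5'→3' is the reverse complement: TTGGGTACCAA.

5'-TTGGGTACCAA-3'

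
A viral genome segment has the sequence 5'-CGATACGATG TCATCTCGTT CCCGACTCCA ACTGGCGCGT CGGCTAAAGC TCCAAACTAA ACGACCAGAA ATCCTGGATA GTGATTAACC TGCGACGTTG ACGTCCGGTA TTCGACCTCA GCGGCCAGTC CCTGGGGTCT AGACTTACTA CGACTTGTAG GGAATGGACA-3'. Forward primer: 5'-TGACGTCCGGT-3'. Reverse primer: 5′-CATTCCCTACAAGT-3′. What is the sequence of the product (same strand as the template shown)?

Scanning the template, TGACGTCCGGT occurs at positions 99–109; this primer anneals to the bottom strand there with its 3' end pointing downstream.
Reverse complement of the reverse primer: ACTTGTAGGGAATG. This occurs on the top strand at positions 153–166.
The product is the template from position 99 through 166 (68 bp).

5'-TGACGTCCGGTATTCGACCTCAGCGGCCAGTCCCTGGGGTCTAGACTTACTACGACTTGTAGGGAATG-3'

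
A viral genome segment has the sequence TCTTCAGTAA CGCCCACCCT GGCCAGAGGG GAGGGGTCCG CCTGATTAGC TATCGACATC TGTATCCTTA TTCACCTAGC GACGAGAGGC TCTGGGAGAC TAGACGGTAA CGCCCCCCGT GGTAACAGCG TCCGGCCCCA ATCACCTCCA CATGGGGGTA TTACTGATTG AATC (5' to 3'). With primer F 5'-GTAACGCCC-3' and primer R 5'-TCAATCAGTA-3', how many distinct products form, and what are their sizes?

The forward primer GTAACGCCC matches the top strand at positions 7–15, 107–115.
The reverse primer's reverse complement is TACTGATTGA, matching at positions 162–171.
Each forward site pairs with the reverse site to give a product ending at position 171: sizes 165, 65 bp.

Two products: 165 bp, 65 bp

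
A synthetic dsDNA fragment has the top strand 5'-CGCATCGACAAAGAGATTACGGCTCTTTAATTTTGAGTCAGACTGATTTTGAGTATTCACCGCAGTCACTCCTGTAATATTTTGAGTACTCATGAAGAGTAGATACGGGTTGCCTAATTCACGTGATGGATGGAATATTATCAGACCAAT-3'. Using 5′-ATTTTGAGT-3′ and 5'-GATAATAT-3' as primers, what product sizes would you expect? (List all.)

113 bp, 97 bp, 64 bp

The forward primer ATTTTGAGT matches the top strand at positions 30–38, 46–54, 79–87.
The reverse primer's reverse complement is ATATTATC, matching at positions 135–142.
Each forward site pairs with the reverse site to give a product ending at position 142: sizes 113, 97, 64 bp.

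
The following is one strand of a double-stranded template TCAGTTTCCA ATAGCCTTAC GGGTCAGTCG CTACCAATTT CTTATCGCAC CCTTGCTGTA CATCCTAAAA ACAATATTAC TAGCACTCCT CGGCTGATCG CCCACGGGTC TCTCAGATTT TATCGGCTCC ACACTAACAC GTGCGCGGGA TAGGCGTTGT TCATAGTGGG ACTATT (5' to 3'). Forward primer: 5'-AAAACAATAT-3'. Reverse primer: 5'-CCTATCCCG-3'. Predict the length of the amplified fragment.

Forward primer AAAACAATAT is found on the top strand at positions 68–77.
Taking the reverse complement of CCTATCCCG gives CGGGATAGG, found at positions 146–154 on the template; the primer anneals here to the top strand with its 3' end pointing upstream.
Amplicon spans positions 68–154: 87 bp.

87 bp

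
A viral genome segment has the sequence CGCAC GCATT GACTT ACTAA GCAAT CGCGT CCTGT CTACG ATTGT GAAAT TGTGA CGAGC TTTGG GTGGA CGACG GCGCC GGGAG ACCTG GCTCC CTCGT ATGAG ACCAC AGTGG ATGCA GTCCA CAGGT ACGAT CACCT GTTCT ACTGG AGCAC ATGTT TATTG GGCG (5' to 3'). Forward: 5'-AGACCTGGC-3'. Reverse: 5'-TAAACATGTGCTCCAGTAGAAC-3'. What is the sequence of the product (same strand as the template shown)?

Scanning the template, AGACCTGGC occurs at positions 84–92; this primer anneals to the bottom strand there with its 3' end pointing downstream.
Reverse complement of the reverse primer: GTTCTACTGGAGCACATGTTTA. This occurs on the top strand at positions 141–162.
The product is the template from position 84 through 162 (79 bp).

5'-AGACCTGGCTCCCTCGTATGAGACCACAGTGGATGCAGTCCACAGGTACGATCACCTGTTCTACTGGAGCACATGTTTA-3'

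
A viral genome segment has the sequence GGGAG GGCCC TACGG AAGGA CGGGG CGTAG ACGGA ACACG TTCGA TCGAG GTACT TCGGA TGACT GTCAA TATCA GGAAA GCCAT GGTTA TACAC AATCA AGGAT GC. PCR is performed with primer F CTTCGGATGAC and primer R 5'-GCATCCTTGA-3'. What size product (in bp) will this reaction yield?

Forward primer CTTCGGATGAC is found on the top strand at positions 54–64.
Taking the reverse complement of GCATCCTTGA gives TCAAGGATGC, found at positions 98–107 on the template; the primer anneals here to the top strand with its 3' end pointing upstream.
The product runs from position 54 to position 107, so its length is 107 − 54 + 1 = 54 bp.

54 bp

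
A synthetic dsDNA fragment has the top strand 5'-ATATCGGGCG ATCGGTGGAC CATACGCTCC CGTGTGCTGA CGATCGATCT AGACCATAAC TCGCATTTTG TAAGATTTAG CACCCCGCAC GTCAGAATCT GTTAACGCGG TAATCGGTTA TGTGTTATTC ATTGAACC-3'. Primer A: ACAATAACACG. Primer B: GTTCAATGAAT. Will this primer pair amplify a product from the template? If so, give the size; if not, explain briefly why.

No product — primer A has no binding site in the template.

Primer A (ACAATAACACG) does not match the top strand, and its reverse complement CGTGTTATTGT does not match either.
With no annealing site for primer A, no amplification occurs.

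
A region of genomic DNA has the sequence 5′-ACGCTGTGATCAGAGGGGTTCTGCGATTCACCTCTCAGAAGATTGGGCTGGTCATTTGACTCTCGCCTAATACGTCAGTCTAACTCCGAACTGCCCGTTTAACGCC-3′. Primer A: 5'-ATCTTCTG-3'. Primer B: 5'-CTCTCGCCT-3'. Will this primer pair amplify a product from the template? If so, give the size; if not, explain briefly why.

Primer A (ATCTTCTG) has reverse complement CAGAAGAT, which matches the top strand at positions 36–43; primer A anneals to the top strand there with its 3' end pointing upstream toward position 36.
Primer B (CTCTCGCCT) matches the top strand directly at positions 60–68; it anneals to the bottom strand with its 3' end pointing downstream toward position 68.
The 3' ends diverge (primer A extends toward position 1, primer B toward position 106), so the primers never converge on a shared product.

No product — the primers' 3' ends point away from each other.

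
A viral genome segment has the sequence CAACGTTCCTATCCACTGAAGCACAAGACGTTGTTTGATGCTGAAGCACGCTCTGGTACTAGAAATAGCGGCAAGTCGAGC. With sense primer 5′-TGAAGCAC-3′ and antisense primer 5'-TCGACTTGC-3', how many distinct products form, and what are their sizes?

Two products: 63 bp, 38 bp

The forward primer TGAAGCAC matches the top strand at positions 17–24, 42–49.
The reverse primer's reverse complement is GCAAGTCGA, matching at positions 71–79.
Each forward site pairs with the reverse site to give a product ending at position 79: sizes 63, 38 bp.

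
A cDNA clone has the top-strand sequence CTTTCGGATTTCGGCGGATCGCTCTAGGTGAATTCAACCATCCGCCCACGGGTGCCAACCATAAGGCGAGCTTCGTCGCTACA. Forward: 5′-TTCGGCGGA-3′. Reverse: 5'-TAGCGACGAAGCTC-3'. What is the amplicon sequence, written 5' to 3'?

Forward primer TTCGGCGGA is found on the top strand at positions 10–18.
Taking the reverse complement of TAGCGACGAAGCTC gives GAGCTTCGTCGCTA, found at positions 68–81 on the template; the primer anneals here to the top strand with its 3' end pointing upstream.
The product is the template from position 10 through 81 (72 bp).

5'-TTCGGCGGATCGCTCTAGGTGAATTCAACCATCCGCCCACGGGTGCCAACCATAAGGCGAGCTTCGTCGCTA-3'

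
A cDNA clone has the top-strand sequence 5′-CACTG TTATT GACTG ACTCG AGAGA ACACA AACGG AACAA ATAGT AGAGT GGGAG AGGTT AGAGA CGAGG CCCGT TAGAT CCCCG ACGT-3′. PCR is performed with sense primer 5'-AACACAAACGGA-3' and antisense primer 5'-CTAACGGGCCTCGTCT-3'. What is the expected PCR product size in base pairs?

54 bp

Scanning the template, AACACAAACGGA occurs at positions 25–36; this primer anneals to the bottom strand there with its 3' end pointing downstream.
The reverse primer's reverse complement is AGACGAGGCCCGTTAG, which matches the template at positions 63–78.
The product runs from position 25 to position 78, so its length is 78 − 25 + 1 = 54 bp.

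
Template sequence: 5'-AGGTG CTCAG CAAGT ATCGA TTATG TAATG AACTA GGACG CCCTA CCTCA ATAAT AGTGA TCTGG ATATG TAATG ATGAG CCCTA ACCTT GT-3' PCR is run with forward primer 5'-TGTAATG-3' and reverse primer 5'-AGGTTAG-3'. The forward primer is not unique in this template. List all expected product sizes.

The forward primer TGTAATG matches the top strand at positions 24–30, 69–75.
The reverse primer's reverse complement is CTAACCT, matching at positions 83–89.
Each forward site pairs with the reverse site to give a product ending at position 89: sizes 66, 21 bp.

66 bp, 21 bp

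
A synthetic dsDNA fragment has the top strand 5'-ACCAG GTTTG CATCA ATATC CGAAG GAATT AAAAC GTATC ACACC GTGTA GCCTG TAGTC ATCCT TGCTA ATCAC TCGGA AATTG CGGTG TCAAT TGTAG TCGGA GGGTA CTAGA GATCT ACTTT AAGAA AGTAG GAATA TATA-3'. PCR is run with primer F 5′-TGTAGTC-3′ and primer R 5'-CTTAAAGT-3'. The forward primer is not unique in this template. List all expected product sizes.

The forward primer TGTAGTC matches the top strand at positions 54–60, 96–102.
The reverse primer's reverse complement is ACTTTAAG, matching at positions 121–128.
Each forward site pairs with the reverse site to give a product ending at position 128: sizes 75, 33 bp.

75 bp, 33 bp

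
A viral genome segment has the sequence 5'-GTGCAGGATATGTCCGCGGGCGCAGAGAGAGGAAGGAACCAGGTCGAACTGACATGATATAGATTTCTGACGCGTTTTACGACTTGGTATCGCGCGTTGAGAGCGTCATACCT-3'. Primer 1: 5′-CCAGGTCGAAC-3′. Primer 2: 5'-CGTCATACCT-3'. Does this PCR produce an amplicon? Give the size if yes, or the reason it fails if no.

Primer 1 (CCAGGTCGAAC) matches the top strand at positions 39–49 (3' end points downstream).
Primer 2 (CGTCATACCT) also matches the top strand directly, at positions 104–113 — its reverse complement AGGTATGACG is not present.
Both primers anneal to the bottom strand with 3' ends pointing the same way, so neither can prime synthesis back toward the other.

No product — both primers anneal to the same strand and extend in the same direction.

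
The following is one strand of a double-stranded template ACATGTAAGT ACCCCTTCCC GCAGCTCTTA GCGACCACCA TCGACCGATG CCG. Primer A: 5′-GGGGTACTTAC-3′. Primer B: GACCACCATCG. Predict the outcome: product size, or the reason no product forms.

Primer A (GGGGTACTTAC) has reverse complement GTAAGTACCCC, which matches the top strand at positions 5–15; primer A anneals to the top strand there with its 3' end pointing upstream toward position 5.
Primer B (GACCACCATCG) matches the top strand directly at positions 33–43; it anneals to the bottom strand with its 3' end pointing downstream toward position 43.
The 3' ends diverge (primer A extends toward position 1, primer B toward position 53), so the primers never converge on a shared product.

No product — the primers' 3' ends point away from each other.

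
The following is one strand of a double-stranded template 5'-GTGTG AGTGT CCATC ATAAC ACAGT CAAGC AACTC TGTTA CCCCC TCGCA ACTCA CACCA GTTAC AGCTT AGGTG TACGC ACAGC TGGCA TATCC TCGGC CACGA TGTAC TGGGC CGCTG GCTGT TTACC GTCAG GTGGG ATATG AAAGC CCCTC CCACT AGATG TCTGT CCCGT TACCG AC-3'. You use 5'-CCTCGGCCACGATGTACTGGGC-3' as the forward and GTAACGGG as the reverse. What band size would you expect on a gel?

85 bp

Forward primer CCTCGGCCACGATGTACTGGGC is found on the top strand at positions 94–115.
Reverse complement of the reverse primer: CCCGTTAC. This occurs on the top strand at positions 171–178.
Amplicon spans positions 94–178: 85 bp.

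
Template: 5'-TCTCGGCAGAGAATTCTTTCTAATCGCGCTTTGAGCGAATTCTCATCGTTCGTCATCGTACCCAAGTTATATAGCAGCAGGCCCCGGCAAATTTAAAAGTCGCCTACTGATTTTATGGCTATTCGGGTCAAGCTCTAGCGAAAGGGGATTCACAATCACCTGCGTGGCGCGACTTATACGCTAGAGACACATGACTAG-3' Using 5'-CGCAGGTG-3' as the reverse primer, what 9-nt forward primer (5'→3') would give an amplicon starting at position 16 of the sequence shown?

5'-CTTTCTAAT-3'

The reverse primer's reverse complement CACCTGCG matches the template at positions 157–164; the product starts at position 16.
The forward primer is identical to the top strand over positions 16–24: CTTTCTAAT.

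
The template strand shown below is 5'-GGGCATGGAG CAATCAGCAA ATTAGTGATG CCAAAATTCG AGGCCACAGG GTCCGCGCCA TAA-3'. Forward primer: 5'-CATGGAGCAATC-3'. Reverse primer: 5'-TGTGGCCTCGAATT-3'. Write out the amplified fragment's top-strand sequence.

Scanning the template, CATGGAGCAATC occurs at positions 4–15; this primer anneals to the bottom strand there with its 3' end pointing downstream.
Reverse complement of the reverse primer: AATTCGAGGCCACA. This occurs on the top strand at positions 35–48.
The product is the template from position 4 through 48 (45 bp).

5'-CATGGAGCAATCAGCAAATTAGTGATGCCAAAATTCGAGGCCACA-3'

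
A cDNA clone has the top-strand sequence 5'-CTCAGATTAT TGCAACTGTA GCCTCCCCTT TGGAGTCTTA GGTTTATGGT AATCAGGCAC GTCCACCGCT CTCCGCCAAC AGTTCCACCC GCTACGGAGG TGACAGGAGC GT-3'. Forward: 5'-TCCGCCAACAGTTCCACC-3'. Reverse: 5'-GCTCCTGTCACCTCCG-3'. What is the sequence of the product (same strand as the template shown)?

5'-TCCGCCAACAGTTCCACCCGCTACGGAGGTGACAGGAGC-3'

Scanning the template, TCCGCCAACAGTTCCACC occurs at positions 72–89; this primer anneals to the bottom strand there with its 3' end pointing downstream.
Reverse complement of the reverse primer: CGGAGGTGACAGGAGC. This occurs on the top strand at positions 95–110.
The product is the template from position 72 through 110 (39 bp).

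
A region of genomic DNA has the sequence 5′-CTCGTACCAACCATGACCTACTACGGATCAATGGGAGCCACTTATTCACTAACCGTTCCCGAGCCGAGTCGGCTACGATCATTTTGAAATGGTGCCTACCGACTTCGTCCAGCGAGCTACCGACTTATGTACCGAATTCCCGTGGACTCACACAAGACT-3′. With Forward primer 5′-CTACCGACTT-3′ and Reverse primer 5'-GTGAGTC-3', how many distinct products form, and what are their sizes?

Two products: 56 bp, 35 bp

The forward primer CTACCGACTT matches the top strand at positions 96–105, 117–126.
The reverse primer's reverse complement is GACTCAC, matching at positions 145–151.
Each forward site pairs with the reverse site to give a product ending at position 151: sizes 56, 35 bp.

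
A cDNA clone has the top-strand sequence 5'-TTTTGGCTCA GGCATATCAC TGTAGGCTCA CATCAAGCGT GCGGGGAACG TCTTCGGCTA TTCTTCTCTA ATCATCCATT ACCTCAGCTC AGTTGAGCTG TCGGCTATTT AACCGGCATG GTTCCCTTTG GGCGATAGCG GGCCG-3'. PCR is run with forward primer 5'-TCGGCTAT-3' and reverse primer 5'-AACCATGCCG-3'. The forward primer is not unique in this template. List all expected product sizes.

70 bp, 23 bp

The forward primer TCGGCTAT matches the top strand at positions 54–61, 101–108.
The reverse primer's reverse complement is CGGCATGGTT, matching at positions 114–123.
Each forward site pairs with the reverse site to give a product ending at position 123: sizes 70, 23 bp.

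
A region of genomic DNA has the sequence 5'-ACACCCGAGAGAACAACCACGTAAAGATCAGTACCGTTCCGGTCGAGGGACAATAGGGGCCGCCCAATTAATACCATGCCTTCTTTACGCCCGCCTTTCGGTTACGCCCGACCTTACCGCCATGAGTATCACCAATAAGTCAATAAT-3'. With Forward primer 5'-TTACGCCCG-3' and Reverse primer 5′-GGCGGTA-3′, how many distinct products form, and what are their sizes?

The forward primer TTACGCCCG matches the top strand at positions 85–93, 102–110.
The reverse primer's reverse complement is TACCGCC, matching at positions 115–121.
Each forward site pairs with the reverse site to give a product ending at position 121: sizes 37, 20 bp.

Two products: 37 bp, 20 bp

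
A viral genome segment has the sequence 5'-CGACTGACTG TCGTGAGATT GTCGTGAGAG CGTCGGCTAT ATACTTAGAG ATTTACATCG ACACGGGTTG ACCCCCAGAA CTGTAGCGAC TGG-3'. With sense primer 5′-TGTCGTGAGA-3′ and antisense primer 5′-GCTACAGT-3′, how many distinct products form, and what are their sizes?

Two products: 79 bp, 68 bp

The forward primer TGTCGTGAGA matches the top strand at positions 9–18, 20–29.
The reverse primer's reverse complement is ACTGTAGC, matching at positions 80–87.
Each forward site pairs with the reverse site to give a product ending at position 87: sizes 79, 68 bp.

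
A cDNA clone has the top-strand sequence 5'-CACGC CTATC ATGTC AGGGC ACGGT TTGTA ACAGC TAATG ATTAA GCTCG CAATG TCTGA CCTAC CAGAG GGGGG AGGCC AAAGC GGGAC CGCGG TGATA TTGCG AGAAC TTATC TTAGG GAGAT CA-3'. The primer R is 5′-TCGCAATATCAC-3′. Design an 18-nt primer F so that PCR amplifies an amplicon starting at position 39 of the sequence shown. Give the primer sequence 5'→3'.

The reverse primer's reverse complement GTGATATTGCGA matches the template at positions 95–106; the product starts at position 39.
The forward primer is identical to the top strand over positions 39–56: TGATTAAGCTCGCAATGT.

5'-TGATTAAGCTCGCAATGT-3'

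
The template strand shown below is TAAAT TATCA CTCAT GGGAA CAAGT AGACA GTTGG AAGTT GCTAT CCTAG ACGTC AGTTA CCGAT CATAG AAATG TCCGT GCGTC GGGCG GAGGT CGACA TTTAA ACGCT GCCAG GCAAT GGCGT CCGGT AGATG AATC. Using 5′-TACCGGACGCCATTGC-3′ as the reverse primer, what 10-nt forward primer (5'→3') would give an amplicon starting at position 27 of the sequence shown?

The reverse primer's reverse complement GCAATGGCGTCCGGTA matches the template at positions 116–131; the product starts at position 27.
The forward primer is identical to the top strand over positions 27–36: GACAGTTGGA.

5'-GACAGTTGGA-3'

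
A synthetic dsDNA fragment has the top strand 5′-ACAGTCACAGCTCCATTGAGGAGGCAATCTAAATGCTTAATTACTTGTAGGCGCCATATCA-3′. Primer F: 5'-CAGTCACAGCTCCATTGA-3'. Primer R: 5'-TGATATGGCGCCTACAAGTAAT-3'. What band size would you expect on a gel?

Forward primer CAGTCACAGCTCCATTGA is found on the top strand at positions 2–19.
Taking the reverse complement of TGATATGGCGCCTACAAGTAAT gives ATTACTTGTAGGCGCCATATCA, found at positions 40–61 on the template; the primer anneals here to the top strand with its 3' end pointing upstream.
Amplicon spans positions 2–61: 60 bp.

60 bp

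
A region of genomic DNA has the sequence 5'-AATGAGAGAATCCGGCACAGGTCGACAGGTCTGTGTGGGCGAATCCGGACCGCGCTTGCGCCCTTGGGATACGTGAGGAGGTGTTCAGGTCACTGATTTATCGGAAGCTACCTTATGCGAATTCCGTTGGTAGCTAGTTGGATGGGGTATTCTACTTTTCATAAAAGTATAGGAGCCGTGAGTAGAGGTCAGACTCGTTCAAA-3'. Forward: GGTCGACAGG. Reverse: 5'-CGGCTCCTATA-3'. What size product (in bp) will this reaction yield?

159 bp

The forward primer matches the template at positions 20–29.
Taking the reverse complement of CGGCTCCTATA gives TATAGGAGCCG, found at positions 168–178 on the template; the primer anneals here to the top strand with its 3' end pointing upstream.
Amplicon spans positions 20–178: 159 bp.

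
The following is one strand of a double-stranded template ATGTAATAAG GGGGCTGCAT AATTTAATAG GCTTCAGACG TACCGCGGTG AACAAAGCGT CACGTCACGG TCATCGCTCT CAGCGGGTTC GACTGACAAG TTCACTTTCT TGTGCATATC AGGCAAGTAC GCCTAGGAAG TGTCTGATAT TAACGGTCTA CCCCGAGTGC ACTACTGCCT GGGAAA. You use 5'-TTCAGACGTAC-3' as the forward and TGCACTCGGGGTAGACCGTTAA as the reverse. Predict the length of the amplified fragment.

139 bp

Scanning the template, TTCAGACGTAC occurs at positions 33–43; this primer anneals to the bottom strand there with its 3' end pointing downstream.
Taking the reverse complement of TGCACTCGGGGTAGACCGTTAA gives TTAACGGTCTACCCCGAGTGCA, found at positions 150–171 on the template; the primer anneals here to the top strand with its 3' end pointing upstream.
The product runs from position 33 to position 171, so its length is 171 − 33 + 1 = 139 bp.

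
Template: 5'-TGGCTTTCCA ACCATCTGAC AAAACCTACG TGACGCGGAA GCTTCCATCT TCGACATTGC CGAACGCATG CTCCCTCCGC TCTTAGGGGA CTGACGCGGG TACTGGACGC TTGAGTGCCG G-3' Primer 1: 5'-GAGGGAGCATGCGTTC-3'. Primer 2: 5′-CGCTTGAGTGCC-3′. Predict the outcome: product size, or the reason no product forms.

No product — the primers' 3' ends point away from each other.

Primer 1 (GAGGGAGCATGCGTTC) has reverse complement GAACGCATGCTCCCTC, which matches the top strand at positions 62–77; primer 1 anneals to the top strand there with its 3' end pointing upstream toward position 62.
Primer 2 (CGCTTGAGTGCC) matches the top strand directly at positions 108–119; it anneals to the bottom strand with its 3' end pointing downstream toward position 119.
The 3' ends diverge (primer 1 extends toward position 1, primer 2 toward position 121), so the primers never converge on a shared product.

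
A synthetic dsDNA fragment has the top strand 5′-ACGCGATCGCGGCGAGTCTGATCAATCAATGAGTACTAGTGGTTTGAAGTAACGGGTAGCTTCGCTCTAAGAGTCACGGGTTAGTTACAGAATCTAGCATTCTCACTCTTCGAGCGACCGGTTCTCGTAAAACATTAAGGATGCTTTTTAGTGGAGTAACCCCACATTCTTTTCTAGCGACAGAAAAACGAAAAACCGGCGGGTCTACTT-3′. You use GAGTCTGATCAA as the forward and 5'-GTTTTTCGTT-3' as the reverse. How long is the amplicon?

183 bp

Forward primer GAGTCTGATCAA is found on the top strand at positions 14–25.
Reverse complement of the reverse primer: AACGAAAAAC. This occurs on the top strand at positions 187–196.
Amplicon spans positions 14–196: 183 bp.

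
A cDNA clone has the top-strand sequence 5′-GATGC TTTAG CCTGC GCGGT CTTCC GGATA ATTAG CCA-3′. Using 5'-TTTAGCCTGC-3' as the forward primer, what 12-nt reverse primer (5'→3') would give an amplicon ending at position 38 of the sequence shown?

The forward primer binds at positions 6–15; the product's 3' end on the top strand is position 38.
The reverse primer anneals to the top strand over positions 27–38, i.e. to GATAATTAGCCA.
Its sequence written 5'→3' is the reverse complement: TGGCTAATTATC.

5'-TGGCTAATTATC-3'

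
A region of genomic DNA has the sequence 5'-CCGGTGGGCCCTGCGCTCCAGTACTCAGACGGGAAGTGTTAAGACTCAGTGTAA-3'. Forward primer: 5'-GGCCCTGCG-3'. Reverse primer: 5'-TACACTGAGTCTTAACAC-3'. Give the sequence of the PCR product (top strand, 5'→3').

5'-GGCCCTGCGCTCCAGTACTCAGACGGGAAGTGTTAAGACTCAGTGTA-3'

The forward primer matches the template at positions 7–15.
Taking the reverse complement of TACACTGAGTCTTAACAC gives GTGTTAAGACTCAGTGTA, found at positions 36–53 on the template; the primer anneals here to the top strand with its 3' end pointing upstream.
The product is the template from position 7 through 53 (47 bp).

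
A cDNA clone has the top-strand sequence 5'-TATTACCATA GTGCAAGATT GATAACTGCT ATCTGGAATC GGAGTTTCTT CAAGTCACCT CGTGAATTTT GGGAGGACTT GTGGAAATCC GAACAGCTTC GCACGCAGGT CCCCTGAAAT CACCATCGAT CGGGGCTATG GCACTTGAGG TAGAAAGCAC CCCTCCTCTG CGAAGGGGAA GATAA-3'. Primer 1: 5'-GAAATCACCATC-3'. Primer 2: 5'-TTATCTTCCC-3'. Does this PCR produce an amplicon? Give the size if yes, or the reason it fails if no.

Primer 1 (GAAATCACCATC) matches the top strand at positions 116–127; it acts as a forward primer.
Primer 2's reverse complement is GGGAAGATAA, matching the top strand at positions 176–185; it acts as a reverse primer.
The 3' ends face each other across positions 116–185, giving a 70 bp product.

Yes — a 70 bp product.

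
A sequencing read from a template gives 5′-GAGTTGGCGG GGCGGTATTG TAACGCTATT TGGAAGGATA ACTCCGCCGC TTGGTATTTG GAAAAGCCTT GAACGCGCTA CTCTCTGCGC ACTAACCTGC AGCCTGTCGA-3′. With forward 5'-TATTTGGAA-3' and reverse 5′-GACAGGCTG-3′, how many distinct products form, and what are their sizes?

The forward primer TATTTGGAA matches the top strand at positions 27–35, 55–63.
The reverse primer's reverse complement is CAGCCTGTC, matching at positions 100–108.
Each forward site pairs with the reverse site to give a product ending at position 108: sizes 82, 54 bp.

Two products: 82 bp, 54 bp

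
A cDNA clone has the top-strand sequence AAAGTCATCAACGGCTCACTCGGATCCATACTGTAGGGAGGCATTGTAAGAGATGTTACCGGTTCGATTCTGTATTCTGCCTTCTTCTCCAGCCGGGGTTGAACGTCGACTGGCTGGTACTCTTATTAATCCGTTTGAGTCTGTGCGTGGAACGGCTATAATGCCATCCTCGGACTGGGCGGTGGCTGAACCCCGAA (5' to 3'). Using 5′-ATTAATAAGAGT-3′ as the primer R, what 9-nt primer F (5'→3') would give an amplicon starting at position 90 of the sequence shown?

The reverse primer's reverse complement ACTCTTATTAAT matches the template at positions 119–130; the product starts at position 90.
The forward primer is identical to the top strand over positions 90–98: CAGCCGGGG.

5'-CAGCCGGGG-3'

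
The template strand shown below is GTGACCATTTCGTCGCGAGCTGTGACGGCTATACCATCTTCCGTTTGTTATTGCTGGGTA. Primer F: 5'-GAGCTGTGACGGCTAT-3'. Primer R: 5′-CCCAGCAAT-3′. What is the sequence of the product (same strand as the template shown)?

5'-GAGCTGTGACGGCTATACCATCTTCCGTTTGTTATTGCTGGG-3'

The forward primer matches the template at positions 17–32.
The reverse primer's reverse complement is ATTGCTGGG, which matches the template at positions 50–58.
The product is the template from position 17 through 58 (42 bp).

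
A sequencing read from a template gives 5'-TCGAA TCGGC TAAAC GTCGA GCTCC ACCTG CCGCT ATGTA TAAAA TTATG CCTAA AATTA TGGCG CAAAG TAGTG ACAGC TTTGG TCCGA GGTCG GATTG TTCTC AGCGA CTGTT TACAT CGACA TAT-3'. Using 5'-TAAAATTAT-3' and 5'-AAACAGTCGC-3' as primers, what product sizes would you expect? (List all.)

The forward primer TAAAATTAT matches the top strand at positions 41–49, 53–61.
The reverse primer's reverse complement is GCGACTGTTT, matching at positions 107–116.
Each forward site pairs with the reverse site to give a product ending at position 116: sizes 76, 64 bp.

76 bp, 64 bp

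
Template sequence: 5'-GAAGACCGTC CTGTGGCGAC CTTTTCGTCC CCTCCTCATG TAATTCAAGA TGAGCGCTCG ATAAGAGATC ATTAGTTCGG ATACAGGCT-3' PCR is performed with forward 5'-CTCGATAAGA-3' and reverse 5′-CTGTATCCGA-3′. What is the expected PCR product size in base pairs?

30 bp

Scanning the template, CTCGATAAGA occurs at positions 57–66; this primer anneals to the bottom strand there with its 3' end pointing downstream.
Taking the reverse complement of CTGTATCCGA gives TCGGATACAG, found at positions 77–86 on the template; the primer anneals here to the top strand with its 3' end pointing upstream.
Product length = (reverse-primer end) − (forward-primer start) + 1 = 86 − 57 + 1 = 30 bp.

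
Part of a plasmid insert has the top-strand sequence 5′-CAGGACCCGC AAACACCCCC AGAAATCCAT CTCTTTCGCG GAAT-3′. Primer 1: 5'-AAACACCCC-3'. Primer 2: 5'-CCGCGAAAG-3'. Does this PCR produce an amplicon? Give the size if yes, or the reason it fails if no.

Primer 1 (AAACACCCC) matches the top strand at positions 11–19; it acts as a forward primer.
Primer 2's reverse complement is CTTTCGCGG, matching the top strand at positions 33–41; it acts as a reverse primer.
The 3' ends face each other across positions 11–41, giving a 31 bp product.

Yes — a 31 bp product.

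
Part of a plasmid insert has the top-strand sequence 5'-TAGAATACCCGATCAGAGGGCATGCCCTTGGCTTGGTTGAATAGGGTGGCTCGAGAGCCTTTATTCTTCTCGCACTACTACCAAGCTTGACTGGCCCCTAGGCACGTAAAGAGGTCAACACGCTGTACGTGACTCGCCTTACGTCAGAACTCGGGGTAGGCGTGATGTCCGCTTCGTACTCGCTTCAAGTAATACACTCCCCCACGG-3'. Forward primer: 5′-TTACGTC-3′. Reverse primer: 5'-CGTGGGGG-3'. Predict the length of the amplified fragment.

68 bp

Scanning the template, TTACGTC occurs at positions 139–145; this primer anneals to the bottom strand there with its 3' end pointing downstream.
Taking the reverse complement of CGTGGGGG gives CCCCCACG, found at positions 199–206 on the template; the primer anneals here to the top strand with its 3' end pointing upstream.
Product length = (reverse-primer end) − (forward-primer start) + 1 = 206 − 139 + 1 = 68 bp.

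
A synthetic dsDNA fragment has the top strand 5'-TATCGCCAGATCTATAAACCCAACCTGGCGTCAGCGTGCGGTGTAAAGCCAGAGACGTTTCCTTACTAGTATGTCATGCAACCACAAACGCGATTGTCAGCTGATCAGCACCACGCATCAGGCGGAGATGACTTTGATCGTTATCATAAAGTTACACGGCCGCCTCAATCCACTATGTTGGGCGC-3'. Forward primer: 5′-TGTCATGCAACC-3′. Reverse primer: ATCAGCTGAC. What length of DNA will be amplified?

Scanning the template, TGTCATGCAACC occurs at positions 72–83; this primer anneals to the bottom strand there with its 3' end pointing downstream.
Taking the reverse complement of ATCAGCTGAC gives GTCAGCTGAT, found at positions 96–105 on the template; the primer anneals here to the top strand with its 3' end pointing upstream.
Product length = (reverse-primer end) − (forward-primer start) + 1 = 105 − 72 + 1 = 34 bp.

34 bp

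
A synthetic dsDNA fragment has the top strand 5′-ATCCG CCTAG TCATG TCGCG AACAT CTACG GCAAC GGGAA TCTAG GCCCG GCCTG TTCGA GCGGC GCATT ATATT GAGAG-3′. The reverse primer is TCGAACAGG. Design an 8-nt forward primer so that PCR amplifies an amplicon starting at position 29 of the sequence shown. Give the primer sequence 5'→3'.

The reverse primer's reverse complement CCTGTTCGA matches the template at positions 52–60; the product starts at position 29.
The forward primer is identical to the top strand over positions 29–36: CGGCAACG.

5'-CGGCAACG-3'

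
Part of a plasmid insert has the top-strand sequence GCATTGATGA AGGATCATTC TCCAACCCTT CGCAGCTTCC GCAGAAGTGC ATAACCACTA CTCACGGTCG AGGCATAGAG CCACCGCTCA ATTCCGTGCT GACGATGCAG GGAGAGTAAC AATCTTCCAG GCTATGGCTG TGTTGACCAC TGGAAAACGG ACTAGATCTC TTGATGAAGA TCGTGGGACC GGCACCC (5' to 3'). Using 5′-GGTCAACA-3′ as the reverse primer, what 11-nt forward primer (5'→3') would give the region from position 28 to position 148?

The reverse primer's reverse complement TGTTGACC matches the template at positions 141–148; the product starts at position 28.
The forward primer is identical to the top strand over positions 28–38: CTTCGCAGCTT.

5'-CTTCGCAGCTT-3'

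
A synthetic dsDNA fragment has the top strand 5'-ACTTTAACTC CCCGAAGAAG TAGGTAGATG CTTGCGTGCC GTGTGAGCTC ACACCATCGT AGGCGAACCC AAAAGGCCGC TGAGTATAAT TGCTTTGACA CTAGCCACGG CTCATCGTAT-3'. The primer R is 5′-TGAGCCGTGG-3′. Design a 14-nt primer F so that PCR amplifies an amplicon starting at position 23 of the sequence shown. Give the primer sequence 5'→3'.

The reverse primer's reverse complement CCACGGCTCA matches the template at positions 105–114; the product starts at position 23.
The forward primer is identical to the top strand over positions 23–36: GGTAGATGCTTGCG.

5'-GGTAGATGCTTGCG-3'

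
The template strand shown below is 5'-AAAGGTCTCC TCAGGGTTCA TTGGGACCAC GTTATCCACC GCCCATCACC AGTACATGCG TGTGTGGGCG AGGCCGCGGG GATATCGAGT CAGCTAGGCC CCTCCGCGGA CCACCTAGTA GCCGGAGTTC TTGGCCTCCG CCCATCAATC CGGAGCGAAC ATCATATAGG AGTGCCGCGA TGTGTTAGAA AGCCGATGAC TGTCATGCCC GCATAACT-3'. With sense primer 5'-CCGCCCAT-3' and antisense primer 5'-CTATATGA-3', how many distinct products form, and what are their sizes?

Two products: 131 bp, 32 bp

The forward primer CCGCCCAT matches the top strand at positions 39–46, 138–145.
The reverse primer's reverse complement is TCATATAG, matching at positions 162–169.
Each forward site pairs with the reverse site to give a product ending at position 169: sizes 131, 32 bp.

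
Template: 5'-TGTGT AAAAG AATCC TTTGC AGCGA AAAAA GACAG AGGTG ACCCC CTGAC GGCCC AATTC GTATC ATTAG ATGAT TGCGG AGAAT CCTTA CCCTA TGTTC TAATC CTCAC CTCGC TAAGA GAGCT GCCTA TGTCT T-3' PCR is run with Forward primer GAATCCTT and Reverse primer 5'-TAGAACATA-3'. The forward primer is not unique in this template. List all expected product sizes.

The forward primer GAATCCTT matches the top strand at positions 10–17, 82–89.
The reverse primer's reverse complement is TATGTTCTA, matching at positions 94–102.
Each forward site pairs with the reverse site to give a product ending at position 102: sizes 93, 21 bp.

93 bp, 21 bp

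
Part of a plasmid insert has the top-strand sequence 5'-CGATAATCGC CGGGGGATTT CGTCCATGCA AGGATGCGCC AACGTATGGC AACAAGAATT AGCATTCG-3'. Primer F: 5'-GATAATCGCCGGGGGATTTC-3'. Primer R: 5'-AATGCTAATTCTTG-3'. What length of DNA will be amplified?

65 bp

The forward primer matches the template at positions 2–21.
The reverse primer's reverse complement is CAAGAATTAGCATT, which matches the template at positions 53–66.
The product runs from position 2 to position 66, so its length is 66 − 2 + 1 = 65 bp.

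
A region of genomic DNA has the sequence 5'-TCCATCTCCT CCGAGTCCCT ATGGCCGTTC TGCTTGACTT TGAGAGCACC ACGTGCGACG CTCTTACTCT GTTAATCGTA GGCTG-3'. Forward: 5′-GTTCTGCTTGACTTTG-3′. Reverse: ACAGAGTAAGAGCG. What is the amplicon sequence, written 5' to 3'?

Forward primer GTTCTGCTTGACTTTG is found on the top strand at positions 27–42.
The reverse primer's reverse complement is CGCTCTTACTCTGT, which matches the template at positions 59–72.
The product is the template from position 27 through 72 (46 bp).

5'-GTTCTGCTTGACTTTGAGAGCACCACGTGCGACGCTCTTACTCTGT-3'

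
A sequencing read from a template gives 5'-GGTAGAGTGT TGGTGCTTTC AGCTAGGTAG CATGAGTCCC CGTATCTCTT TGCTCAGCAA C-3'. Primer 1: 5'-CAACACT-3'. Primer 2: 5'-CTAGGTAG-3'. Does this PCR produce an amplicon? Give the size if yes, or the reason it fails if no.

No product — the primers' 3' ends point away from each other.

Primer 1 (CAACACT) has reverse complement AGTGTTG, which matches the top strand at positions 6–12; primer 1 anneals to the top strand there with its 3' end pointing upstream toward position 6.
Primer 2 (CTAGGTAG) matches the top strand directly at positions 23–30; it anneals to the bottom strand with its 3' end pointing downstream toward position 30.
The 3' ends diverge (primer 1 extends toward position 1, primer 2 toward position 61), so the primers never converge on a shared product.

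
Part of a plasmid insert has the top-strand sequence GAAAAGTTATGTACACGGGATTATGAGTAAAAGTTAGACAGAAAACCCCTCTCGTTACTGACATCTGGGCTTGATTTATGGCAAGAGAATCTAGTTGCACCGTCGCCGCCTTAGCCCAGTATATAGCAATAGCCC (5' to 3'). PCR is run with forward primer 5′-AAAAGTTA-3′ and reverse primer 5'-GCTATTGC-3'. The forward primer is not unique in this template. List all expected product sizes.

The forward primer AAAAGTTA matches the top strand at positions 2–9, 29–36.
The reverse primer's reverse complement is GCAATAGC, matching at positions 126–133.
Each forward site pairs with the reverse site to give a product ending at position 133: sizes 132, 105 bp.

132 bp, 105 bp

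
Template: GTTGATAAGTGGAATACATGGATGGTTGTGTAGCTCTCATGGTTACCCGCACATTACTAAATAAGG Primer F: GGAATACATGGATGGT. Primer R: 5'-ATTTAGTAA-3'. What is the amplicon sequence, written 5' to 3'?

Forward primer GGAATACATGGATGGT is found on the top strand at positions 11–26.
Taking the reverse complement of ATTTAGTAA gives TTACTAAAT, found at positions 54–62 on the template; the primer anneals here to the top strand with its 3' end pointing upstream.
The product is the template from position 11 through 62 (52 bp).

5'-GGAATACATGGATGGTTGTGTAGCTCTCATGGTTACCCGCACATTACTAAAT-3'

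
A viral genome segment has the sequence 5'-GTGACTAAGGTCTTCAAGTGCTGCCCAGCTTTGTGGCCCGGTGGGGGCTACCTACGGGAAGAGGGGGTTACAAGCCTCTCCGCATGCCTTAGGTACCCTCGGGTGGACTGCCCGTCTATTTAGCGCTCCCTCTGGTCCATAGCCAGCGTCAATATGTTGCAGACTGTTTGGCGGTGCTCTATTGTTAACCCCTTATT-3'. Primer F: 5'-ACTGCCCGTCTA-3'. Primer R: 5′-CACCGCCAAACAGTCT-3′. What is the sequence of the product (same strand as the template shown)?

Forward primer ACTGCCCGTCTA is found on the top strand at positions 107–118.
Reverse complement of the reverse primer: AGACTGTTTGGCGGTG. This occurs on the top strand at positions 161–176.
The product is the template from position 107 through 176 (70 bp).

5'-ACTGCCCGTCTATTTAGCGCTCCCTCTGGTCCATAGCCAGCGTCAATATGTTGCAGACTGTTTGGCGGTG-3'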